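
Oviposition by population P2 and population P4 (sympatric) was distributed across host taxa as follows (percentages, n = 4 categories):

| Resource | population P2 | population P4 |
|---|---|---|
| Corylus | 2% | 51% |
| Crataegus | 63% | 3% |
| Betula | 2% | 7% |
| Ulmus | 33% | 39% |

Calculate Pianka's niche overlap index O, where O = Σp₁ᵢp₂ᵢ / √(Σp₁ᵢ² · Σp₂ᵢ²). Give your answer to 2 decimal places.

0.35

Convert percentages to proportions (divide by 100).
Σ p₁ᵢp₂ᵢ = 0.0102 + 0.0189 + 0.0014 + 0.1287 = 0.1592
Σp_1ᵢ² = 0.02² + 0.63² + 0.02² + 0.33² = 0.0004 + 0.3969 + 0.0004 + 0.1089 = 0.5066
Σp_2ᵢ² = 0.51² + 0.03² + 0.07² + 0.39² = 0.2601 + 0.0009 + 0.0049 + 0.1521 = 0.4180
O = 0.1592 / √(0.5066 × 0.4180) = 0.1592 / 0.46017 = 0.3460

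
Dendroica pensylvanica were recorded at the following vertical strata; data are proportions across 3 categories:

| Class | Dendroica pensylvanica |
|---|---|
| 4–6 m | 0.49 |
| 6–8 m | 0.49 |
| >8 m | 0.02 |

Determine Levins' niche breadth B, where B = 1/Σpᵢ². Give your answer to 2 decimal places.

Σpᵢ² = 0.49² + 0.49² + 0.02² = 0.2401 + 0.2401 + 0.0004 = 0.4806
B = 1 / 0.4806 = 2.0807

2.08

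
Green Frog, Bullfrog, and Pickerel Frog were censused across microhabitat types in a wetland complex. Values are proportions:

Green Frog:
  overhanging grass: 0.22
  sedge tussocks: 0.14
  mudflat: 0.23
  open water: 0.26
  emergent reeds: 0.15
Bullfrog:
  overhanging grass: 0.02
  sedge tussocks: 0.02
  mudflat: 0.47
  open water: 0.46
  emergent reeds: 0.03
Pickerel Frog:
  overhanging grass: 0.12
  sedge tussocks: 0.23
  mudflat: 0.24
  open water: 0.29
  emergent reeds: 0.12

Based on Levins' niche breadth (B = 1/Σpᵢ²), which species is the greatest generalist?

Green Frog

Σp_Greeᵢ² = 0.22² + 0.14² + 0.23² + 0.26² + 0.15² = 0.0484 + 0.0196 + 0.0529 + 0.0676 + 0.0225 = 0.2110
B_Gree = 1 / 0.2110 = 4.7393
Σp_Bullᵢ² = 0.02² + 0.02² + 0.47² + 0.46² + 0.03² = 0.0004 + 0.0004 + 0.2209 + 0.2116 + 0.0009 = 0.4342
B_Bull = 1 / 0.4342 = 2.3031
Σp_Pickᵢ² = 0.12² + 0.23² + 0.24² + 0.29² + 0.12² = 0.0144 + 0.0529 + 0.0576 + 0.0841 + 0.0144 = 0.2234
B_Pick = 1 / 0.2234 = 4.4763
Highest B → broadest niche (most generalist): Green Frog (B = 4.74).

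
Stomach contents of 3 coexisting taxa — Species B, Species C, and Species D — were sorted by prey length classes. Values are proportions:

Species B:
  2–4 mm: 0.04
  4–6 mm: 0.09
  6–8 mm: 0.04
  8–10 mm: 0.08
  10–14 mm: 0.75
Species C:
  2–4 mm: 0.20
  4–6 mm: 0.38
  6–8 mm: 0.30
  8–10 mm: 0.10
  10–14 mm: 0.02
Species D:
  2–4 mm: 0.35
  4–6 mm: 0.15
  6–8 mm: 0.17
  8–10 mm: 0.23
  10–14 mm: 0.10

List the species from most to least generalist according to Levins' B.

Σp_Bᵢ² = 0.04² + 0.09² + 0.04² + 0.08² + 0.75² = 0.0016 + 0.0081 + 0.0016 + 0.0064 + 0.5625 = 0.5802
B_B = 1 / 0.5802 = 1.7235
Σp_Cᵢ² = 0.20² + 0.38² + 0.30² + 0.10² + 0.02² = 0.0400 + 0.1444 + 0.0900 + 0.0100 + 0.0004 = 0.2848
B_C = 1 / 0.2848 = 3.5112
Σp_Dᵢ² = 0.35² + 0.15² + 0.17² + 0.23² + 0.10² = 0.1225 + 0.0225 + 0.0289 + 0.0529 + 0.0100 = 0.2368
B_D = 1 / 0.2368 = 4.2230
Ranking by B (broadest → narrowest): Species D (4.22) > Species C (3.51) > Species B (1.72)

Species D > Species C > Species B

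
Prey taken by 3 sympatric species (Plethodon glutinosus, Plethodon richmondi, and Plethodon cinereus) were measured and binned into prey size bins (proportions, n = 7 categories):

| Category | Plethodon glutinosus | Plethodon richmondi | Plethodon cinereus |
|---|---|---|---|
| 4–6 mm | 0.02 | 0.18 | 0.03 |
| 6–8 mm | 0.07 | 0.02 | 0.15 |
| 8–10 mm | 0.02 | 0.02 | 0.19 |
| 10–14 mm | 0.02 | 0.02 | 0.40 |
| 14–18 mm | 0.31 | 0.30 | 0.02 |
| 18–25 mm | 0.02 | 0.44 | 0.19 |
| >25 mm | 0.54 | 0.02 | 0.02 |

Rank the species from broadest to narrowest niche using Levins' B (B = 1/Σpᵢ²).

Plethodon cinereus > Plethodon richmondi > Plethodon glutinosus

Σp_glutᵢ² = 0.02² + 0.07² + 0.02² + 0.02² + 0.31² + 0.02² + 0.54² = 0.0004 + 0.0049 + 0.0004 + 0.0004 + 0.0961 + 0.0004 + 0.2916 = 0.3942
B_glut = 1 / 0.3942 = 2.5368
Σp_richᵢ² = 0.18² + 0.02² + 0.02² + 0.02² + 0.30² + 0.44² + 0.02² = 0.0324 + 0.0004 + 0.0004 + 0.0004 + 0.0900 + 0.1936 + 0.0004 = 0.3176
B_rich = 1 / 0.3176 = 3.1486
Σp_cineᵢ² = 0.03² + 0.15² + 0.19² + 0.40² + 0.02² + 0.19² + 0.02² = 0.0009 + 0.0225 + 0.0361 + 0.1600 + 0.0004 + 0.0361 + 0.0004 = 0.2564
B_cine = 1 / 0.2564 = 3.9002
Ranking by B (broadest → narrowest): Plethodon cinereus (3.90) > Plethodon richmondi (3.15) > Plethodon glutinosus (2.54)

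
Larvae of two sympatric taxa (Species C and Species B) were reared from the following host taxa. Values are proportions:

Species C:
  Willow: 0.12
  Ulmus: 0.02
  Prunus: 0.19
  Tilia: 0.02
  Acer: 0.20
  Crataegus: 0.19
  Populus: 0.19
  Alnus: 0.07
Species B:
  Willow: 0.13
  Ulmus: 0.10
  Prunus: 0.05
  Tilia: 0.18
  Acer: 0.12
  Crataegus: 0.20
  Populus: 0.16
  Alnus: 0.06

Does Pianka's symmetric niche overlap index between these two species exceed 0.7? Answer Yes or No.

Σ p₁ᵢp₂ᵢ = 0.0156 + 0.0020 + 0.0095 + 0.0036 + 0.0240 + 0.0380 + 0.0304 + 0.0042 = 0.1273
Σp_1ᵢ² = 0.12² + 0.02² + 0.19² + 0.02² + 0.20² + 0.19² + 0.19² + 0.07² = 0.0144 + 0.0004 + 0.0361 + 0.0004 + 0.0400 + 0.0361 + 0.0361 + 0.0049 = 0.1684
Σp_2ᵢ² = 0.13² + 0.10² + 0.05² + 0.18² + 0.12² + 0.20² + 0.16² + 0.06² = 0.0169 + 0.0100 + 0.0025 + 0.0324 + 0.0144 + 0.0400 + 0.0256 + 0.0036 = 0.1454
O = 0.1273 / √(0.1684 × 0.1454) = 0.1273 / 0.15648 = 0.8135
O = 0.8135 > 0.7 → Yes.

Yes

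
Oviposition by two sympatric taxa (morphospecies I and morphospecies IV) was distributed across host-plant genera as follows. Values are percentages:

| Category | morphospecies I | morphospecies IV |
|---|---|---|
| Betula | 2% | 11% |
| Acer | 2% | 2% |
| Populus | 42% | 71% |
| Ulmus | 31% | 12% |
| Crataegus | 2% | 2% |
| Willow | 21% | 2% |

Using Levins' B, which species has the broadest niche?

Convert percentages to proportions (divide by 100).
Σp_Iᵢ² = 0.02² + 0.02² + 0.42² + 0.31² + 0.02² + 0.21² = 0.0004 + 0.0004 + 0.1764 + 0.0961 + 0.0004 + 0.0441 = 0.3178
B_I = 1 / 0.3178 = 3.1466
Σp_IVᵢ² = 0.11² + 0.02² + 0.71² + 0.12² + 0.02² + 0.02² = 0.0121 + 0.0004 + 0.5041 + 0.0144 + 0.0004 + 0.0004 = 0.5318
B_IV = 1 / 0.5318 = 1.8804
Highest B → broadest niche (most generalist): morphospecies I (B = 3.15).

morphospecies I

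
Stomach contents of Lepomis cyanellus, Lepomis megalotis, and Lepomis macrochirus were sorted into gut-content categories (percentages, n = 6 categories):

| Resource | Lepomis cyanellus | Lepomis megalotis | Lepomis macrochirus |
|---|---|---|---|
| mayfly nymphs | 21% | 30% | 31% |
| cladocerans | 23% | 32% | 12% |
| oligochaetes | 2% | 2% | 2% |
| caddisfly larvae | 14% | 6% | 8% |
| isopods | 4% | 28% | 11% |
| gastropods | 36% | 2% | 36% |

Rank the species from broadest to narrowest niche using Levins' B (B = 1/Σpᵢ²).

Convert percentages to proportions (divide by 100).
Σp_cyanᵢ² = 0.21² + 0.23² + 0.02² + 0.14² + 0.04² + 0.36² = 0.0441 + 0.0529 + 0.0004 + 0.0196 + 0.0016 + 0.1296 = 0.2482
B_cyan = 1 / 0.2482 = 4.0290
Σp_megaᵢ² = 0.30² + 0.32² + 0.02² + 0.06² + 0.28² + 0.02² = 0.0900 + 0.1024 + 0.0004 + 0.0036 + 0.0784 + 0.0004 = 0.2752
B_mega = 1 / 0.2752 = 3.6337
Σp_macrᵢ² = 0.31² + 0.12² + 0.02² + 0.08² + 0.11² + 0.36² = 0.0961 + 0.0144 + 0.0004 + 0.0064 + 0.0121 + 0.1296 = 0.2590
B_macr = 1 / 0.2590 = 3.8610
Ranking by B (broadest → narrowest): Lepomis cyanellus (4.03) > Lepomis macrochirus (3.86) > Lepomis megalotis (3.63)

Lepomis cyanellus > Lepomis macrochirus > Lepomis megalotis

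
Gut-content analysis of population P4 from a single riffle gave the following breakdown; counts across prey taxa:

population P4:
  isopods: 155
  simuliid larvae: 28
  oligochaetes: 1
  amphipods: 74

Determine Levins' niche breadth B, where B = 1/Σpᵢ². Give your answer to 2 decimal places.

2.20

Proportions for population P4 (n=258): 155/258=0.6008, 28/258=0.1085, 1/258=0.0039, 74/258=0.2868
Σpᵢ² = 0.6008² + 0.1085² + 0.0039² + 0.2868² = 0.360961 + 0.011772 + 0.000015 + 0.082254 = 0.455002
B = 1 / 0.455002 = 2.1978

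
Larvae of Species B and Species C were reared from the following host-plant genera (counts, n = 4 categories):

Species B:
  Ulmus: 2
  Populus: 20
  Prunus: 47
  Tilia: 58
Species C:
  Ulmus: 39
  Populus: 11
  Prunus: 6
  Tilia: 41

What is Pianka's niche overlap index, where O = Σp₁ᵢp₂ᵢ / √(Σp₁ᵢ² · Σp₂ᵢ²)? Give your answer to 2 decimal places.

0.66

Proportions for Species B (n=127): 2/127=0.0157, 20/127=0.1575, 47/127=0.3701, 58/127=0.4567
Proportions for Species C (n=97): 39/97=0.4021, 11/97=0.1134, 6/97=0.0619, 41/97=0.4227
Σ p₁ᵢp₂ᵢ = 0.006313 + 0.017861 + 0.022909 + 0.193047 = 0.240130
Σp_1ᵢ² = 0.0157² + 0.1575² + 0.3701² + 0.4567² = 0.000246 + 0.024806 + 0.136974 + 0.208575 = 0.370601
Σp_2ᵢ² = 0.4021² + 0.1134² + 0.0619² + 0.4227² = 0.161684 + 0.012860 + 0.003832 + 0.178675 = 0.357051
O = 0.240130 / √(0.370601 × 0.357051) = 0.240130 / 0.3637629 = 0.6601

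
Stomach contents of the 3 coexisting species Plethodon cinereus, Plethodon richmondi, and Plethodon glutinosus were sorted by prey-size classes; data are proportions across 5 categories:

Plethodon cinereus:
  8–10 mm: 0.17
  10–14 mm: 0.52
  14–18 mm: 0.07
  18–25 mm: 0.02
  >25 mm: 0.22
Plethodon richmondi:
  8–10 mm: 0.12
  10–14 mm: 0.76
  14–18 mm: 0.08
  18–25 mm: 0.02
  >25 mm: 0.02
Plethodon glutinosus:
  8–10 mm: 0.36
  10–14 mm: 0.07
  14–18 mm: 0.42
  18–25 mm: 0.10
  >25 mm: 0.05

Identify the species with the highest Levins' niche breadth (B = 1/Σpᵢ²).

Plethodon glutinosus

Σp_cineᵢ² = 0.17² + 0.52² + 0.07² + 0.02² + 0.22² = 0.0289 + 0.2704 + 0.0049 + 0.0004 + 0.0484 = 0.3530
B_cine = 1 / 0.3530 = 2.8329
Σp_richᵢ² = 0.12² + 0.76² + 0.08² + 0.02² + 0.02² = 0.0144 + 0.5776 + 0.0064 + 0.0004 + 0.0004 = 0.5992
B_rich = 1 / 0.5992 = 1.6689
Σp_glutᵢ² = 0.36² + 0.07² + 0.42² + 0.10² + 0.05² = 0.1296 + 0.0049 + 0.1764 + 0.0100 + 0.0025 = 0.3234
B_glut = 1 / 0.3234 = 3.0921
Highest B → broadest niche (most generalist): Plethodon glutinosus (B = 3.09).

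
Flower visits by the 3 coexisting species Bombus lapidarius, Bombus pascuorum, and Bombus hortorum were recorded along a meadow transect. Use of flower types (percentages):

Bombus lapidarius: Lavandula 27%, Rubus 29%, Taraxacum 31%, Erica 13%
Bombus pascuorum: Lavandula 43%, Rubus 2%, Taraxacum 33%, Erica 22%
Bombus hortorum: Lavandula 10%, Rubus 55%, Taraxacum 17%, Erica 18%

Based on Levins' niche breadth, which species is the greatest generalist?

Bombus lapidarius

Convert percentages to proportions (divide by 100).
Σp_lapiᵢ² = 0.27² + 0.29² + 0.31² + 0.13² = 0.0729 + 0.0841 + 0.0961 + 0.0169 = 0.2700
B_lapi = 1 / 0.2700 = 3.7037
Σp_pascᵢ² = 0.43² + 0.02² + 0.33² + 0.22² = 0.1849 + 0.0004 + 0.1089 + 0.0484 = 0.3426
B_pasc = 1 / 0.3426 = 2.9189
Σp_hortᵢ² = 0.10² + 0.55² + 0.17² + 0.18² = 0.0100 + 0.3025 + 0.0289 + 0.0324 = 0.3738
B_hort = 1 / 0.3738 = 2.6752
Highest B → broadest niche (most generalist): Bombus lapidarius (B = 3.70).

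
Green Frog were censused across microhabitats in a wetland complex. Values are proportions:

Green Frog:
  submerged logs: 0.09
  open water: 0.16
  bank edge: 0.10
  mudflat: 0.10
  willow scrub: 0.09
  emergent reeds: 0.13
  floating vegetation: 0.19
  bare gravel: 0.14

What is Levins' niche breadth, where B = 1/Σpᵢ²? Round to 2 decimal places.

7.44

Σpᵢ² = 0.09² + 0.16² + 0.10² + 0.10² + 0.09² + 0.13² + 0.19² + 0.14² = 0.0081 + 0.0256 + 0.0100 + 0.0100 + 0.0081 + 0.0169 + 0.0361 + 0.0196 = 0.1344
B = 1 / 0.1344 = 7.4405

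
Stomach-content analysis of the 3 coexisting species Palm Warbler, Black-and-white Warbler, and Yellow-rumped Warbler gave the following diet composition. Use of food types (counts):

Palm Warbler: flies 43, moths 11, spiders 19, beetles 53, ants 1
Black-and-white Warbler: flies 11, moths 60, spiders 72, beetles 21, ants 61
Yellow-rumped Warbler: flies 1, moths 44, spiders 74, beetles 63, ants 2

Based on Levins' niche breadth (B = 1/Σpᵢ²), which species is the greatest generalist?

Proportions for Palm Warbler (n=127): 43/127=0.3386, 11/127=0.0866, 19/127=0.1496, 53/127=0.4173, 1/127=0.0079
Proportions for Black-and-white Warbler (n=225): 11/225=0.0489, 60/225=0.2667, 72/225=0.3200, 21/225=0.0933, 61/225=0.2711
Proportions for Yellow-rumped Warbler (n=184): 1/184=0.0054, 44/184=0.2391, 74/184=0.4022, 63/184=0.3424, 2/184=0.0109
Σp_Palmᵢ² = 0.3386² + 0.0866² + 0.1496² + 0.4173² + 0.0079² = 0.114650 + 0.007500 + 0.022380 + 0.174139 + 0.000062 = 0.318731
B_Palm = 1 / 0.318731 = 3.1374
Σp_Blacᵢ² = 0.0489² + 0.2667² + 0.3200² + 0.0933² + 0.2711² = 0.002391 + 0.071129 + 0.102400 + 0.008705 + 0.073495 = 0.258120
B_Blac = 1 / 0.258120 = 3.8742
Σp_Yellᵢ² = 0.0054² + 0.2391² + 0.4022² + 0.3424² + 0.0109² = 0.000029 + 0.057169 + 0.161765 + 0.117238 + 0.000119 = 0.336320
B_Yell = 1 / 0.336320 = 2.9734
Highest B → broadest niche (most generalist): Black-and-white Warbler (B = 3.87).

Black-and-white Warbler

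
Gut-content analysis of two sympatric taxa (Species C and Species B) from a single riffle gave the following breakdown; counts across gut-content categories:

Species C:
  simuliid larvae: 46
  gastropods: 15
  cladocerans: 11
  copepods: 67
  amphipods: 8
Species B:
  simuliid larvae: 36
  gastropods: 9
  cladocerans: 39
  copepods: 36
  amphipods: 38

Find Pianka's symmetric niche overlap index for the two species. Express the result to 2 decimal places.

0.78

Proportions for Species C (n=147): 46/147=0.3129, 15/147=0.1020, 11/147=0.0748, 67/147=0.4558, 8/147=0.0544
Proportions for Species B (n=158): 36/158=0.2278, 9/158=0.0570, 39/158=0.2468, 36/158=0.2278, 38/158=0.2405
Σ p₁ᵢp₂ᵢ = 0.071279 + 0.005814 + 0.018461 + 0.103831 + 0.013083 = 0.212468
Σp_1ᵢ² = 0.3129² + 0.1020² + 0.0748² + 0.4558² + 0.0544² = 0.097906 + 0.010404 + 0.005595 + 0.207754 + 0.002959 = 0.324618
Σp_2ᵢ² = 0.2278² + 0.0570² + 0.2468² + 0.2278² + 0.2405² = 0.051893 + 0.003249 + 0.060910 + 0.051893 + 0.057840 = 0.225785
O = 0.212468 / √(0.324618 × 0.225785) = 0.212468 / 0.2707284 = 0.7848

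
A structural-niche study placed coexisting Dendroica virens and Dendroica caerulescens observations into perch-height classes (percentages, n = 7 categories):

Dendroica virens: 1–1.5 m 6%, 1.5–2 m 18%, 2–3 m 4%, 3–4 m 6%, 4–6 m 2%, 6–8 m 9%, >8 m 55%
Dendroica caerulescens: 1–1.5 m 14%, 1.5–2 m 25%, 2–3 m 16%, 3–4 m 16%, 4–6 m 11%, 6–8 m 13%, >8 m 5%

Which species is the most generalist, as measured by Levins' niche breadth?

Dendroica caerulescens

Convert percentages to proportions (divide by 100).
Σp_vireᵢ² = 0.06² + 0.18² + 0.04² + 0.06² + 0.02² + 0.09² + 0.55² = 0.0036 + 0.0324 + 0.0016 + 0.0036 + 0.0004 + 0.0081 + 0.3025 = 0.3522
B_vire = 1 / 0.3522 = 2.8393
Σp_caerᵢ² = 0.14² + 0.25² + 0.16² + 0.16² + 0.11² + 0.13² + 0.05² = 0.0196 + 0.0625 + 0.0256 + 0.0256 + 0.0121 + 0.0169 + 0.0025 = 0.1648
B_caer = 1 / 0.1648 = 6.0680
Highest B → broadest niche (most generalist): Dendroica caerulescens (B = 6.07).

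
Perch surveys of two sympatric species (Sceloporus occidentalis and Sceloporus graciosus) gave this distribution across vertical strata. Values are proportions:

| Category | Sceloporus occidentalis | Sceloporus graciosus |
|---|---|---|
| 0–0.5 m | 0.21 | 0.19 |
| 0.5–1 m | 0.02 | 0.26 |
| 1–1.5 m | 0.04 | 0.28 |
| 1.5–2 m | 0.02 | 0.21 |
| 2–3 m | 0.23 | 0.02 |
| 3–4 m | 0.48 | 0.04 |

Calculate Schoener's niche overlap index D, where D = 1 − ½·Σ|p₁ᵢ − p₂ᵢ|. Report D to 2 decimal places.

0.33

Σ|p₁ᵢ − p₂ᵢ| = 0.02 + 0.24 + 0.24 + 0.19 + 0.21 + 0.44 = 1.34
D = 1 − ½ × 1.34 = 1 − 0.670 = 0.3300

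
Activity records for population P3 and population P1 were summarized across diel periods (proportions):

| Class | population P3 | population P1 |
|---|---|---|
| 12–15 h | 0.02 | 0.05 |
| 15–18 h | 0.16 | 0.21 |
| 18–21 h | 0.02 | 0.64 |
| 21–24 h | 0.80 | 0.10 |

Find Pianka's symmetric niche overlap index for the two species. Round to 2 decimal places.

Σ p₁ᵢp₂ᵢ = 0.0010 + 0.0336 + 0.0128 + 0.0800 = 0.1274
Σp_1ᵢ² = 0.02² + 0.16² + 0.02² + 0.80² = 0.0004 + 0.0256 + 0.0004 + 0.6400 = 0.6664
Σp_2ᵢ² = 0.05² + 0.21² + 0.64² + 0.10² = 0.0025 + 0.0441 + 0.4096 + 0.0100 = 0.4662
O = 0.1274 / √(0.6664 × 0.4662) = 0.1274 / 0.55738 = 0.2286

0.23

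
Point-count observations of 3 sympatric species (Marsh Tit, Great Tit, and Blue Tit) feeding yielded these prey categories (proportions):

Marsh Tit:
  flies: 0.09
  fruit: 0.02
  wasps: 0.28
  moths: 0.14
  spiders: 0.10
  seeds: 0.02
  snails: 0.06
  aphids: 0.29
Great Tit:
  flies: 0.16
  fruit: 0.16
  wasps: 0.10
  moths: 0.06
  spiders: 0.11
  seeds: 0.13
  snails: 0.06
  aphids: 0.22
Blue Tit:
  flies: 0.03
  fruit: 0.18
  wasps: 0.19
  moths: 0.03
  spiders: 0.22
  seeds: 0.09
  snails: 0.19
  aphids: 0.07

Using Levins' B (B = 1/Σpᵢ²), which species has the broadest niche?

Great Tit

Σp_Marsᵢ² = 0.09² + 0.02² + 0.28² + 0.14² + 0.10² + 0.02² + 0.06² + 0.29² = 0.0081 + 0.0004 + 0.0784 + 0.0196 + 0.0100 + 0.0004 + 0.0036 + 0.0841 = 0.2046
B_Mars = 1 / 0.2046 = 4.8876
Σp_Greaᵢ² = 0.16² + 0.16² + 0.10² + 0.06² + 0.11² + 0.13² + 0.06² + 0.22² = 0.0256 + 0.0256 + 0.0100 + 0.0036 + 0.0121 + 0.0169 + 0.0036 + 0.0484 = 0.1458
B_Grea = 1 / 0.1458 = 6.8587
Σp_Blueᵢ² = 0.03² + 0.18² + 0.19² + 0.03² + 0.22² + 0.09² + 0.19² + 0.07² = 0.0009 + 0.0324 + 0.0361 + 0.0009 + 0.0484 + 0.0081 + 0.0361 + 0.0049 = 0.1678
B_Blue = 1 / 0.1678 = 5.9595
Highest B → broadest niche (most generalist): Great Tit (B = 6.86).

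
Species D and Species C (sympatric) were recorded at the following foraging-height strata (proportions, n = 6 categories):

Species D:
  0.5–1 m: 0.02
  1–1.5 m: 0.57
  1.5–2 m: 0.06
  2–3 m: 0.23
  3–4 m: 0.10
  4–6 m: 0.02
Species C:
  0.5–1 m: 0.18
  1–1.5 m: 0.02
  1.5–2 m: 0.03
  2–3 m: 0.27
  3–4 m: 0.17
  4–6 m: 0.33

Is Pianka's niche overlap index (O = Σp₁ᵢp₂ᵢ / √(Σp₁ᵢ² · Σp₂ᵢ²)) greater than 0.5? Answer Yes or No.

No

Σ p₁ᵢp₂ᵢ = 0.0036 + 0.0114 + 0.0018 + 0.0621 + 0.0170 + 0.0066 = 0.1025
Σp_1ᵢ² = 0.02² + 0.57² + 0.06² + 0.23² + 0.10² + 0.02² = 0.0004 + 0.3249 + 0.0036 + 0.0529 + 0.0100 + 0.0004 = 0.3922
Σp_2ᵢ² = 0.18² + 0.02² + 0.03² + 0.27² + 0.17² + 0.33² = 0.0324 + 0.0004 + 0.0009 + 0.0729 + 0.0289 + 0.1089 = 0.2444
O = 0.1025 / √(0.3922 × 0.2444) = 0.1025 / 0.30960 = 0.3311
O = 0.3311 < 0.5 → No.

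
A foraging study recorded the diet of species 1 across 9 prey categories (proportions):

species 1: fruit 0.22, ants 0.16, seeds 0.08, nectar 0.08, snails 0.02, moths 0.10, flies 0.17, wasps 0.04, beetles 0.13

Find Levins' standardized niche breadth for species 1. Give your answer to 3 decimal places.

0.739

Σpᵢ² = 0.22² + 0.16² + 0.08² + 0.08² + 0.02² + 0.10² + 0.17² + 0.04² + 0.13² = 0.0484 + 0.0256 + 0.0064 + 0.0064 + 0.0004 + 0.0100 + 0.0289 + 0.0016 + 0.0169 = 0.1446
B = 1 / 0.1446 = 6.91563
Bₛ = (B − 1)/(n − 1) = (6.91563 − 1)/(9 − 1) = 5.91563/8 = 0.73945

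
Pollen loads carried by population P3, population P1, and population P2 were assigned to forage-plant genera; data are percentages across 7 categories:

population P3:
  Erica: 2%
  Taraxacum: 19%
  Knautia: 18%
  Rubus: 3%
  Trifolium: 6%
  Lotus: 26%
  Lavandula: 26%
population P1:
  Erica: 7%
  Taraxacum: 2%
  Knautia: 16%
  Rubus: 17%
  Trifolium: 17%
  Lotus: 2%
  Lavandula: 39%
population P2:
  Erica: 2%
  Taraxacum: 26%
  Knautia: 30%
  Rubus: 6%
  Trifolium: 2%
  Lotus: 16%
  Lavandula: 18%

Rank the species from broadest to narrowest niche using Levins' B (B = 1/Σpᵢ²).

population P3 > population P2 > population P1

Convert percentages to proportions (divide by 100).
Σp_P3ᵢ² = 0.02² + 0.19² + 0.18² + 0.03² + 0.06² + 0.26² + 0.26² = 0.0004 + 0.0361 + 0.0324 + 0.0009 + 0.0036 + 0.0676 + 0.0676 = 0.2086
B_P3 = 1 / 0.2086 = 4.7939
Σp_P1ᵢ² = 0.07² + 0.02² + 0.16² + 0.17² + 0.17² + 0.02² + 0.39² = 0.0049 + 0.0004 + 0.0256 + 0.0289 + 0.0289 + 0.0004 + 0.1521 = 0.2412
B_P1 = 1 / 0.2412 = 4.1459
Σp_P2ᵢ² = 0.02² + 0.26² + 0.30² + 0.06² + 0.02² + 0.16² + 0.18² = 0.0004 + 0.0676 + 0.0900 + 0.0036 + 0.0004 + 0.0256 + 0.0324 = 0.2200
B_P2 = 1 / 0.2200 = 4.5455
Ranking by B (broadest → narrowest): population P3 (4.79) > population P2 (4.55) > population P1 (4.15)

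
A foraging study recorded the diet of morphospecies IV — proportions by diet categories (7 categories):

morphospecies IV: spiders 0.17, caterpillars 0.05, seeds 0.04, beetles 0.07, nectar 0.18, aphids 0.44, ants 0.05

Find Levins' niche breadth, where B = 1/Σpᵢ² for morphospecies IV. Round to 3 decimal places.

3.754

Σpᵢ² = 0.17² + 0.05² + 0.04² + 0.07² + 0.18² + 0.44² + 0.05² = 0.0289 + 0.0025 + 0.0016 + 0.0049 + 0.0324 + 0.1936 + 0.0025 = 0.2664
B = 1 / 0.2664 = 3.75375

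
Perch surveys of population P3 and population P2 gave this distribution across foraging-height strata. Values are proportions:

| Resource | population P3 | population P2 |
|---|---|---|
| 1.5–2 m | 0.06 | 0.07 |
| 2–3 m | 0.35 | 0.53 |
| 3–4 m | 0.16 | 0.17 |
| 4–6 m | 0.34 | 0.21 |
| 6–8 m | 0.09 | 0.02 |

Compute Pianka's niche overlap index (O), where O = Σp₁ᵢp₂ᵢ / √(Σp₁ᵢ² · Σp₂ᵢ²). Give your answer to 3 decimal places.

0.922

Σ p₁ᵢp₂ᵢ = 0.0042 + 0.1855 + 0.0272 + 0.0714 + 0.0018 = 0.2901
Σp_1ᵢ² = 0.06² + 0.35² + 0.16² + 0.34² + 0.09² = 0.0036 + 0.1225 + 0.0256 + 0.1156 + 0.0081 = 0.2754
Σp_2ᵢ² = 0.07² + 0.53² + 0.17² + 0.21² + 0.02² = 0.0049 + 0.2809 + 0.0289 + 0.0441 + 0.0004 = 0.3592
O = 0.2901 / √(0.2754 × 0.3592) = 0.2901 / 0.314521 = 0.92235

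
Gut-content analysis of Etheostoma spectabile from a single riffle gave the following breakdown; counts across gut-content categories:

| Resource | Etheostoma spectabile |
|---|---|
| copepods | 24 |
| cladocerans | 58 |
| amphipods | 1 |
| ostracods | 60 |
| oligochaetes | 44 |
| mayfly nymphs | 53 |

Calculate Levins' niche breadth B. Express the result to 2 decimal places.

4.69

Proportions for Etheostoma spectabile (n=240): 24/240=0.1000, 58/240=0.2417, 1/240=0.0042, 60/240=0.2500, 44/240=0.1833, 53/240=0.2208
Σpᵢ² = 0.1000² + 0.2417² + 0.0042² + 0.2500² + 0.1833² + 0.2208² = 0.010000 + 0.058419 + 0.000018 + 0.062500 + 0.033599 + 0.048753 = 0.213289
B = 1 / 0.213289 = 4.6885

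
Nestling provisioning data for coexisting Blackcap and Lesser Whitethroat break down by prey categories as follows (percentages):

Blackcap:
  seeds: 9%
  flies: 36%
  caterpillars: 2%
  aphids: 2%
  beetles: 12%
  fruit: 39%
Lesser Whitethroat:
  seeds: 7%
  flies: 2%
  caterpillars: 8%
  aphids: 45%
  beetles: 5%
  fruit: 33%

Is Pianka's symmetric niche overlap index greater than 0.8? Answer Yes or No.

No

Convert percentages to proportions (divide by 100).
Σ p₁ᵢp₂ᵢ = 0.0063 + 0.0072 + 0.0016 + 0.0090 + 0.0060 + 0.1287 = 0.1588
Σp_1ᵢ² = 0.09² + 0.36² + 0.02² + 0.02² + 0.12² + 0.39² = 0.0081 + 0.1296 + 0.0004 + 0.0004 + 0.0144 + 0.1521 = 0.3050
Σp_2ᵢ² = 0.07² + 0.02² + 0.08² + 0.45² + 0.05² + 0.33² = 0.0049 + 0.0004 + 0.0064 + 0.2025 + 0.0025 + 0.1089 = 0.3256
O = 0.1588 / √(0.3050 × 0.3256) = 0.1588 / 0.31513 = 0.5039
O = 0.5039 < 0.8 → No.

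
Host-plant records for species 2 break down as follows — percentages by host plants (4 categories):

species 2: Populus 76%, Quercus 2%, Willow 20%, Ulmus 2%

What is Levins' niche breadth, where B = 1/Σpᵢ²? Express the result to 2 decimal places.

Convert percentages to proportions (divide by 100).
Σpᵢ² = 0.76² + 0.02² + 0.20² + 0.02² = 0.5776 + 0.0004 + 0.0400 + 0.0004 = 0.6184
B = 1 / 0.6184 = 1.6171

1.62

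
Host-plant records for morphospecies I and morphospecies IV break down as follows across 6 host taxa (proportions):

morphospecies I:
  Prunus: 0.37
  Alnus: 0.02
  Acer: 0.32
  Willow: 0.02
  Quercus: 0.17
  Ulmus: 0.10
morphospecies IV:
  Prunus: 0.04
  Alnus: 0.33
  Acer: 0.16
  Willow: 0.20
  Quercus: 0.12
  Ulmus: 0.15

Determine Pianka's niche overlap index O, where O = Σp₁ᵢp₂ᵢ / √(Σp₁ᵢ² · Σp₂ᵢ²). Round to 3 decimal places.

Σ p₁ᵢp₂ᵢ = 0.0148 + 0.0066 + 0.0512 + 0.0040 + 0.0204 + 0.0150 = 0.1120
Σp_1ᵢ² = 0.37² + 0.02² + 0.32² + 0.02² + 0.17² + 0.10² = 0.1369 + 0.0004 + 0.1024 + 0.0004 + 0.0289 + 0.0100 = 0.2790
Σp_2ᵢ² = 0.04² + 0.33² + 0.16² + 0.20² + 0.12² + 0.15² = 0.0016 + 0.1089 + 0.0256 + 0.0400 + 0.0144 + 0.0225 = 0.2130
O = 0.1120 / √(0.2790 × 0.2130) = 0.1120 / 0.243777 = 0.45944

0.459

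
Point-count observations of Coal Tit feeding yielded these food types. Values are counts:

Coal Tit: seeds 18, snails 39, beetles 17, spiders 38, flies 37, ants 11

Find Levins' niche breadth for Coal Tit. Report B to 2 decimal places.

Proportions for Coal Tit (n=160): 18/160=0.1125, 39/160=0.2438, 17/160=0.1063, 38/160=0.2375, 37/160=0.2313, 11/160=0.0688
Σpᵢ² = 0.1125² + 0.2438² + 0.1063² + 0.2375² + 0.2313² + 0.0688² = 0.012656 + 0.059438 + 0.011300 + 0.056406 + 0.053500 + 0.004733 = 0.198033
B = 1 / 0.198033 = 5.0497

5.05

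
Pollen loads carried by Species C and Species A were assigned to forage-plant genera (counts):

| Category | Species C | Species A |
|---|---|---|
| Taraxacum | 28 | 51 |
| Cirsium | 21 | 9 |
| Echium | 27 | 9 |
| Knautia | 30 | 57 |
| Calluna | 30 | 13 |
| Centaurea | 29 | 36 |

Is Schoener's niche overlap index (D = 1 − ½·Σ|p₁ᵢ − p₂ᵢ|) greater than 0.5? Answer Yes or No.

Yes

Proportions for Species C (n=165): 28/165=0.1697, 21/165=0.1273, 27/165=0.1636, 30/165=0.1818, 30/165=0.1818, 29/165=0.1758
Proportions for Species A (n=175): 51/175=0.2914, 9/175=0.0514, 9/175=0.0514, 57/175=0.3257, 13/175=0.0743, 36/175=0.2057
Σ|p₁ᵢ − p₂ᵢ| = 0.1217 + 0.0759 + 0.1122 + 0.1439 + 0.1075 + 0.0299 = 0.5911
D = 1 − ½ × 0.5911 = 1 − 0.29555 = 0.70445
D = 0.70445 > 0.5 → Yes.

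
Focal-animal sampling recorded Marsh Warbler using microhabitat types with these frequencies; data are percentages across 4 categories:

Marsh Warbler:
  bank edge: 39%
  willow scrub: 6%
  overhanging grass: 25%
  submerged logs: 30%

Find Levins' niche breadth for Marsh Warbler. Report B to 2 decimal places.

3.24

Convert percentages to proportions (divide by 100).
Σpᵢ² = 0.39² + 0.06² + 0.25² + 0.30² = 0.1521 + 0.0036 + 0.0625 + 0.0900 = 0.3082
B = 1 / 0.3082 = 3.2446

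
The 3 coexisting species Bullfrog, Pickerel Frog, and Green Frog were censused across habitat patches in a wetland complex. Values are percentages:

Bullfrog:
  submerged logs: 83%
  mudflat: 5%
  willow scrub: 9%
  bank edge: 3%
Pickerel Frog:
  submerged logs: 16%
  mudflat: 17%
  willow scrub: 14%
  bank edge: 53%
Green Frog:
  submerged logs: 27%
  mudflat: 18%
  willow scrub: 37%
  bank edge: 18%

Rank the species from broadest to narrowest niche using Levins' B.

Green Frog > Pickerel Frog > Bullfrog

Convert percentages to proportions (divide by 100).
Σp_Bullᵢ² = 0.83² + 0.05² + 0.09² + 0.03² = 0.6889 + 0.0025 + 0.0081 + 0.0009 = 0.7004
B_Bull = 1 / 0.7004 = 1.4278
Σp_Pickᵢ² = 0.16² + 0.17² + 0.14² + 0.53² = 0.0256 + 0.0289 + 0.0196 + 0.2809 = 0.3550
B_Pick = 1 / 0.3550 = 2.8169
Σp_Greeᵢ² = 0.27² + 0.18² + 0.37² + 0.18² = 0.0729 + 0.0324 + 0.1369 + 0.0324 = 0.2746
B_Gree = 1 / 0.2746 = 3.6417
Ranking by B (broadest → narrowest): Green Frog (3.64) > Pickerel Frog (2.82) > Bullfrog (1.43)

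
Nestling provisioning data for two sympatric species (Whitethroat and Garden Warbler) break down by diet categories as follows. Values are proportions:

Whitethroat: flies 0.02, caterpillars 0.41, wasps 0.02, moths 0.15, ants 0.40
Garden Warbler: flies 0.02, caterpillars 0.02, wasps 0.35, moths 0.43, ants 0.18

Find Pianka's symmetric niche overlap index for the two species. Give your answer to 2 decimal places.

Σ p₁ᵢp₂ᵢ = 0.0004 + 0.0082 + 0.0070 + 0.0645 + 0.0720 = 0.1521
Σp_1ᵢ² = 0.02² + 0.41² + 0.02² + 0.15² + 0.40² = 0.0004 + 0.1681 + 0.0004 + 0.0225 + 0.1600 = 0.3514
Σp_2ᵢ² = 0.02² + 0.02² + 0.35² + 0.43² + 0.18² = 0.0004 + 0.0004 + 0.1225 + 0.1849 + 0.0324 = 0.3406
O = 0.1521 / √(0.3514 × 0.3406) = 0.1521 / 0.34596 = 0.4396

0.44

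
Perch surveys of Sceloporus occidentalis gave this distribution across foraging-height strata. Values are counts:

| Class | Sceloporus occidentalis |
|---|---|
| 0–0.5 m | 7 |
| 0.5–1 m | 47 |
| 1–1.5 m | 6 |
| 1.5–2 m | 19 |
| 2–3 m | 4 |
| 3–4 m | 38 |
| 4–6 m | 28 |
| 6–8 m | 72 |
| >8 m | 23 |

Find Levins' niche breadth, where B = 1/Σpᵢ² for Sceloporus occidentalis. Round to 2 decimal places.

Proportions for Sceloporus occidentalis (n=244): 7/244=0.0287, 47/244=0.1926, 6/244=0.0246, 19/244=0.0779, 4/244=0.0164, 38/244=0.1557, 28/244=0.1148, 72/244=0.2951, 23/244=0.0943
Σpᵢ² = 0.0287² + 0.1926² + 0.0246² + 0.0779² + 0.0164² + 0.1557² + 0.1148² + 0.2951² + 0.0943² = 0.000824 + 0.037095 + 0.000605 + 0.006068 + 0.000269 + 0.024242 + 0.013179 + 0.087084 + 0.008892 = 0.178258
B = 1 / 0.178258 = 5.6098

5.61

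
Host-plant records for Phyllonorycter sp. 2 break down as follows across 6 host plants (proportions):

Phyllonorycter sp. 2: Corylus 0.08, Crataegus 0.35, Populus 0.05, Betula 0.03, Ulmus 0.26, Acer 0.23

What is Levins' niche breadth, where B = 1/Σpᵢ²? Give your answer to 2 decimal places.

Σpᵢ² = 0.08² + 0.35² + 0.05² + 0.03² + 0.26² + 0.23² = 0.0064 + 0.1225 + 0.0025 + 0.0009 + 0.0676 + 0.0529 = 0.2528
B = 1 / 0.2528 = 3.9557

3.96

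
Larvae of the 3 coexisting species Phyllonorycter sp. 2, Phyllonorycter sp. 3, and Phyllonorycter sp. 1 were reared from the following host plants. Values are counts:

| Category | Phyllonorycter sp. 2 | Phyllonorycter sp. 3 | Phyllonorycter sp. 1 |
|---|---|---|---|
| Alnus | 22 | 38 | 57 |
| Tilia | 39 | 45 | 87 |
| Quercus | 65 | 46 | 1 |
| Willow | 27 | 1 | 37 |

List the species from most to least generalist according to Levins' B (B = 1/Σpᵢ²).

Phyllonorycter sp. 2 > Phyllonorycter sp. 3 > Phyllonorycter sp. 1

Proportions for Phyllonorycter sp. 2 (n=153): 22/153=0.1438, 39/153=0.2549, 65/153=0.4248, 27/153=0.1765
Proportions for Phyllonorycter sp. 3 (n=130): 38/130=0.2923, 45/130=0.3462, 46/130=0.3538, 1/130=0.0077
Proportions for Phyllonorycter sp. 1 (n=182): 57/182=0.3132, 87/182=0.4780, 1/182=0.0055, 37/182=0.2033
Σp_2ᵢ² = 0.1438² + 0.2549² + 0.4248² + 0.1765² = 0.020678 + 0.064974 + 0.180455 + 0.031152 = 0.297259
B_2 = 1 / 0.297259 = 3.3641
Σp_3ᵢ² = 0.2923² + 0.3462² + 0.3538² + 0.0077² = 0.085439 + 0.119854 + 0.125174 + 0.000059 = 0.330526
B_3 = 1 / 0.330526 = 3.0255
Σp_1ᵢ² = 0.3132² + 0.4780² + 0.0055² + 0.2033² = 0.098094 + 0.228484 + 0.000030 + 0.041331 = 0.367939
B_1 = 1 / 0.367939 = 2.7178
Ranking by B (broadest → narrowest): Phyllonorycter sp. 2 (3.36) > Phyllonorycter sp. 3 (3.03) > Phyllonorycter sp. 1 (2.72)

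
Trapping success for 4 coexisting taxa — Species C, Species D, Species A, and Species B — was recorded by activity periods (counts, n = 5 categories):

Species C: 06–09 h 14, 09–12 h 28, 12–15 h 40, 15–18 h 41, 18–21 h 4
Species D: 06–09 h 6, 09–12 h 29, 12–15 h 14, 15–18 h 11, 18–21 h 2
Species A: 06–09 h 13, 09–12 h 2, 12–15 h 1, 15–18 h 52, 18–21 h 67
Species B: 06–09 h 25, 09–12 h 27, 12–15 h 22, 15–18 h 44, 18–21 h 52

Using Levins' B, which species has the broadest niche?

Proportions for Species C (n=127): 14/127=0.1102, 28/127=0.2205, 40/127=0.3150, 41/127=0.3228, 4/127=0.0315
Proportions for Species D (n=62): 6/62=0.0968, 29/62=0.4677, 14/62=0.2258, 11/62=0.1774, 2/62=0.0323
Proportions for Species A (n=135): 13/135=0.0963, 2/135=0.0148, 1/135=0.0074, 52/135=0.3852, 67/135=0.4963
Proportions for Species B (n=170): 25/170=0.1471, 27/170=0.1588, 22/170=0.1294, 44/170=0.2588, 52/170=0.3059
Σp_Cᵢ² = 0.1102² + 0.2205² + 0.3150² + 0.3228² + 0.0315² = 0.012144 + 0.048620 + 0.099225 + 0.104200 + 0.000992 = 0.265181
B_C = 1 / 0.265181 = 3.7710
Σp_Dᵢ² = 0.0968² + 0.4677² + 0.2258² + 0.1774² + 0.0323² = 0.009370 + 0.218743 + 0.050986 + 0.031471 + 0.001043 = 0.311613
B_D = 1 / 0.311613 = 3.2091
Σp_Aᵢ² = 0.0963² + 0.0148² + 0.0074² + 0.3852² + 0.4963² = 0.009274 + 0.000219 + 0.000055 + 0.148379 + 0.246314 = 0.404241
B_A = 1 / 0.404241 = 2.4738
Σp_Bᵢ² = 0.1471² + 0.1588² + 0.1294² + 0.2588² + 0.3059² = 0.021638 + 0.025217 + 0.016744 + 0.066977 + 0.093575 = 0.224151
B_B = 1 / 0.224151 = 4.4613
Highest B → broadest niche (most generalist): Species B (B = 4.46).

Species B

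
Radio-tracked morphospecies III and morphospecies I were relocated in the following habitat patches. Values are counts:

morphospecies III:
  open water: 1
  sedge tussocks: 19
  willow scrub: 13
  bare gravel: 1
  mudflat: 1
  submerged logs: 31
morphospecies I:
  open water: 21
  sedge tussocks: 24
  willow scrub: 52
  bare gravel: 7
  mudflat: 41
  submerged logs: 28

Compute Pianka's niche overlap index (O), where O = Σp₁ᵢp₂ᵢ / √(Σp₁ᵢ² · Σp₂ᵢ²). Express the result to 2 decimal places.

0.68

Proportions for morphospecies III (n=66): 1/66=0.0152, 19/66=0.2879, 13/66=0.1970, 1/66=0.0152, 1/66=0.0152, 31/66=0.4697
Proportions for morphospecies I (n=173): 21/173=0.1214, 24/173=0.1387, 52/173=0.3006, 7/173=0.0405, 41/173=0.2370, 28/173=0.1618
Σ p₁ᵢp₂ᵢ = 0.001845 + 0.039932 + 0.059218 + 0.000616 + 0.003602 + 0.075997 = 0.181210
Σp_1ᵢ² = 0.0152² + 0.2879² + 0.1970² + 0.0152² + 0.0152² + 0.4697² = 0.000231 + 0.082886 + 0.038809 + 0.000231 + 0.000231 + 0.220618 = 0.343006
Σp_2ᵢ² = 0.1214² + 0.1387² + 0.3006² + 0.0405² + 0.2370² + 0.1618² = 0.014738 + 0.019238 + 0.090360 + 0.001640 + 0.056169 + 0.026179 = 0.208324
O = 0.181210 / √(0.343006 × 0.208324) = 0.181210 / 0.2673133 = 0.6779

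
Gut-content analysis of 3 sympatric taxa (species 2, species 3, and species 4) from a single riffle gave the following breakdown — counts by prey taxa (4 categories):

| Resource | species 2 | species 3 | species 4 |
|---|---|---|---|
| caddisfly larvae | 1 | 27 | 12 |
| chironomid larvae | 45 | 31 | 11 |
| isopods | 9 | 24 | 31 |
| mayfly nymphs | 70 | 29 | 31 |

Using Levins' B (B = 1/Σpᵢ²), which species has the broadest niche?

species 3

Proportions for species 2 (n=125): 1/125=0.0080, 45/125=0.3600, 9/125=0.0720, 70/125=0.5600
Proportions for species 3 (n=111): 27/111=0.2432, 31/111=0.2793, 24/111=0.2162, 29/111=0.2613
Proportions for species 4 (n=85): 12/85=0.1412, 11/85=0.1294, 31/85=0.3647, 31/85=0.3647
Σp_2ᵢ² = 0.0080² + 0.3600² + 0.0720² + 0.5600² = 0.000064 + 0.129600 + 0.005184 + 0.313600 = 0.448448
B_2 = 1 / 0.448448 = 2.2299
Σp_3ᵢ² = 0.2432² + 0.2793² + 0.2162² + 0.2613² = 0.059146 + 0.078008 + 0.046742 + 0.068278 = 0.252174
B_3 = 1 / 0.252174 = 3.9655
Σp_4ᵢ² = 0.1412² + 0.1294² + 0.3647² + 0.3647² = 0.019937 + 0.016744 + 0.133006 + 0.133006 = 0.302693
B_4 = 1 / 0.302693 = 3.3037
Highest B → broadest niche (most generalist): species 3 (B = 3.97).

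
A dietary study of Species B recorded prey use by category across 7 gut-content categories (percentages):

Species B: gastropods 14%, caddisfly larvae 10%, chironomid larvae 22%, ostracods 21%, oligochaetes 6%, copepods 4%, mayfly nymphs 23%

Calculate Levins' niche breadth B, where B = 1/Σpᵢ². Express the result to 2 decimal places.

5.55

Convert percentages to proportions (divide by 100).
Σpᵢ² = 0.14² + 0.10² + 0.22² + 0.21² + 0.06² + 0.04² + 0.23² = 0.0196 + 0.0100 + 0.0484 + 0.0441 + 0.0036 + 0.0016 + 0.0529 = 0.1802
B = 1 / 0.1802 = 5.5494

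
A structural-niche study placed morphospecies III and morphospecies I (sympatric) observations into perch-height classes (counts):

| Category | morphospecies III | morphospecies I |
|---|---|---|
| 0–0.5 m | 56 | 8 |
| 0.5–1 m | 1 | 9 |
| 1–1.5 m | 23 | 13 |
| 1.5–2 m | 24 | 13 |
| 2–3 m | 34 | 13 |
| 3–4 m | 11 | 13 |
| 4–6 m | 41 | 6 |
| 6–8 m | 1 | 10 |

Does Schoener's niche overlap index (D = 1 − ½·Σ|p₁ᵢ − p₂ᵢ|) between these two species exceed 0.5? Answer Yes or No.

Proportions for morphospecies III (n=191): 56/191=0.2932, 1/191=0.0052, 23/191=0.1204, 24/191=0.1257, 34/191=0.1780, 11/191=0.0576, 41/191=0.2147, 1/191=0.0052
Proportions for morphospecies I (n=85): 8/85=0.0941, 9/85=0.1059, 13/85=0.1529, 13/85=0.1529, 13/85=0.1529, 13/85=0.1529, 6/85=0.0706, 10/85=0.1176
Σ|p₁ᵢ − p₂ᵢ| = 0.1991 + 0.1007 + 0.0325 + 0.0272 + 0.0251 + 0.0953 + 0.1441 + 0.1124 = 0.7364
D = 1 − ½ × 0.7364 = 1 − 0.36820 = 0.63180
D = 0.63180 > 0.5 → Yes.

Yes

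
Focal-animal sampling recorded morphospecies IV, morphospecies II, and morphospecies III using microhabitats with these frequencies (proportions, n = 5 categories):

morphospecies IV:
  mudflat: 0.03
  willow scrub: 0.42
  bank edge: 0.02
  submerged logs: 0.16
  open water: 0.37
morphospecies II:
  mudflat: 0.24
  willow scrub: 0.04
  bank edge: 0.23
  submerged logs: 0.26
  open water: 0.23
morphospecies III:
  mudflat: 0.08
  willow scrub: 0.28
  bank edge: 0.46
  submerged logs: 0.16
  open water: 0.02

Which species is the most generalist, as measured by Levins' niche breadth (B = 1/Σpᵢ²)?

Σp_IVᵢ² = 0.03² + 0.42² + 0.02² + 0.16² + 0.37² = 0.0009 + 0.1764 + 0.0004 + 0.0256 + 0.1369 = 0.3402
B_IV = 1 / 0.3402 = 2.9394
Σp_IIᵢ² = 0.24² + 0.04² + 0.23² + 0.26² + 0.23² = 0.0576 + 0.0016 + 0.0529 + 0.0676 + 0.0529 = 0.2326
B_II = 1 / 0.2326 = 4.2992
Σp_IIIᵢ² = 0.08² + 0.28² + 0.46² + 0.16² + 0.02² = 0.0064 + 0.0784 + 0.2116 + 0.0256 + 0.0004 = 0.3224
B_III = 1 / 0.3224 = 3.1017
Highest B → broadest niche (most generalist): morphospecies II (B = 4.30).

morphospecies II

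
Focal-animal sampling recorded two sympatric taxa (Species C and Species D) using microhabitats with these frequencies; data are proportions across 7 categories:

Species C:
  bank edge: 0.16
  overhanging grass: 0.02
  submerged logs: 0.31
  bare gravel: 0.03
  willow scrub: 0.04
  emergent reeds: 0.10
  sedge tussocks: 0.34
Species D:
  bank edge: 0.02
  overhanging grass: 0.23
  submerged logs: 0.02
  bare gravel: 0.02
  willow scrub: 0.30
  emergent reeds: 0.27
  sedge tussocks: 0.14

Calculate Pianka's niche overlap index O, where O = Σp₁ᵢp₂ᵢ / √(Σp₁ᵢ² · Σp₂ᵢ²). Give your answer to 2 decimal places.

Σ p₁ᵢp₂ᵢ = 0.0032 + 0.0046 + 0.0062 + 0.0006 + 0.0120 + 0.0270 + 0.0476 = 0.1012
Σp_1ᵢ² = 0.16² + 0.02² + 0.31² + 0.03² + 0.04² + 0.10² + 0.34² = 0.0256 + 0.0004 + 0.0961 + 0.0009 + 0.0016 + 0.0100 + 0.1156 = 0.2502
Σp_2ᵢ² = 0.02² + 0.23² + 0.02² + 0.02² + 0.30² + 0.27² + 0.14² = 0.0004 + 0.0529 + 0.0004 + 0.0004 + 0.0900 + 0.0729 + 0.0196 = 0.2366
O = 0.1012 / √(0.2502 × 0.2366) = 0.1012 / 0.24330 = 0.4159

0.42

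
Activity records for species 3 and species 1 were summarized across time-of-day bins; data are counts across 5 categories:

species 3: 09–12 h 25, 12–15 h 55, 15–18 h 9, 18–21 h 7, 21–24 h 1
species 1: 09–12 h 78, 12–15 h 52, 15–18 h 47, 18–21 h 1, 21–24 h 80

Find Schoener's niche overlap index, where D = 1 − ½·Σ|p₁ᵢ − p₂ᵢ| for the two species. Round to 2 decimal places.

Proportions for species 3 (n=97): 25/97=0.2577, 55/97=0.5670, 9/97=0.0928, 7/97=0.0722, 1/97=0.0103
Proportions for species 1 (n=258): 78/258=0.3023, 52/258=0.2016, 47/258=0.1822, 1/258=0.0039, 80/258=0.3101
Σ|p₁ᵢ − p₂ᵢ| = 0.0446 + 0.3654 + 0.0894 + 0.0683 + 0.2998 = 0.8675
D = 1 − ½ × 0.8675 = 1 − 0.43375 = 0.56625

0.57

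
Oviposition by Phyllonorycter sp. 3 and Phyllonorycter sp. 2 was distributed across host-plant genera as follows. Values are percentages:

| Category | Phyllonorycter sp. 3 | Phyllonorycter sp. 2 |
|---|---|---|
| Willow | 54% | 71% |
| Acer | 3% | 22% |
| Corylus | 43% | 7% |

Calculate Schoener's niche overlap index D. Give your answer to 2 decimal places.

0.64

Convert percentages to proportions (divide by 100).
Σ|p₁ᵢ − p₂ᵢ| = 0.17 + 0.19 + 0.36 = 0.72
D = 1 − ½ × 0.72 = 1 − 0.360 = 0.6400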